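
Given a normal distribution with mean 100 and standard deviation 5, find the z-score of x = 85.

-3

Step 1: Recall the z-score formula: z = (x - mu) / sigma
Step 2: Substitute values: z = (85 - 100) / 5
Step 3: z = -15 / 5 = -3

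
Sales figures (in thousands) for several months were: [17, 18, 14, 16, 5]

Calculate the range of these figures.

13

Step 1: Identify the maximum value: max = 18
Step 2: Identify the minimum value: min = 5
Step 3: Range = max - min = 18 - 5 = 13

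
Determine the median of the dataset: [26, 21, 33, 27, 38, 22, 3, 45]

26.5

Step 1: Sort the data in ascending order: [3, 21, 22, 26, 27, 33, 38, 45]
Step 2: The number of values is n = 8.
Step 3: Since n is even, the median is the average of positions 4 and 5:
  Median = (26 + 27) / 2 = 26.5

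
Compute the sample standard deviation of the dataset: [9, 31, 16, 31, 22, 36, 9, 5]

11.8616

Step 1: Compute the mean: 19.875
Step 2: Sum of squared deviations from the mean: 984.875
Step 3: Sample variance = 984.875 / 7 = 140.6964
Step 4: Standard deviation = sqrt(140.6964) = 11.8616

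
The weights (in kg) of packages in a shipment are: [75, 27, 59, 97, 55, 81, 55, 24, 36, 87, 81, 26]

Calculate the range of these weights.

73

Step 1: Identify the maximum value: max = 97
Step 2: Identify the minimum value: min = 24
Step 3: Range = max - min = 97 - 24 = 73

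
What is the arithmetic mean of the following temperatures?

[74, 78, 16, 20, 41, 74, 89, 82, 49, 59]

58.2

Step 1: Sum all values: 74 + 78 + 16 + 20 + 41 + 74 + 89 + 82 + 49 + 59 = 582
Step 2: Count the number of values: n = 10
Step 3: Mean = sum / n = 582 / 10 = 58.2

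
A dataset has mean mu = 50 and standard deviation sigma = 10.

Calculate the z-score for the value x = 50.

0

Step 1: Recall the z-score formula: z = (x - mu) / sigma
Step 2: Substitute values: z = (50 - 50) / 10
Step 3: z = 0 / 10 = 0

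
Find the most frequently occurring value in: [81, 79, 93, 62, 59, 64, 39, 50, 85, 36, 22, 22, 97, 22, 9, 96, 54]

22

Step 1: Count the frequency of each value:
  9: appears 1 time(s)
  22: appears 3 time(s)
  36: appears 1 time(s)
  39: appears 1 time(s)
  50: appears 1 time(s)
  54: appears 1 time(s)
  59: appears 1 time(s)
  62: appears 1 time(s)
  64: appears 1 time(s)
  79: appears 1 time(s)
  81: appears 1 time(s)
  85: appears 1 time(s)
  93: appears 1 time(s)
  96: appears 1 time(s)
  97: appears 1 time(s)
Step 2: The value 22 appears most frequently (3 times).
Step 3: Mode = 22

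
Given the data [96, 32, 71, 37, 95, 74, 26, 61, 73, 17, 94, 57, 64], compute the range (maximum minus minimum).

79

Step 1: Identify the maximum value: max = 96
Step 2: Identify the minimum value: min = 17
Step 3: Range = max - min = 96 - 17 = 79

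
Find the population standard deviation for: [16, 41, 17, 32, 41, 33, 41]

10.168

Step 1: Compute the mean: 31.5714
Step 2: Sum of squared deviations from the mean: 723.7143
Step 3: Population variance = 723.7143 / 7 = 103.3878
Step 4: Standard deviation = sqrt(103.3878) = 10.168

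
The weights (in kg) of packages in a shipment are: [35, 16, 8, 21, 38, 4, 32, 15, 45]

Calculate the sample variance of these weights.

203.9444

Step 1: Compute the mean: (35 + 16 + 8 + 21 + 38 + 4 + 32 + 15 + 45) / 9 = 23.7778
Step 2: Compute squared deviations from the mean:
  (35 - 23.7778)^2 = 125.9383
  (16 - 23.7778)^2 = 60.4938
  (8 - 23.7778)^2 = 248.9383
  (21 - 23.7778)^2 = 7.716
  (38 - 23.7778)^2 = 202.2716
  (4 - 23.7778)^2 = 391.1605
  (32 - 23.7778)^2 = 67.6049
  (15 - 23.7778)^2 = 77.0494
  (45 - 23.7778)^2 = 450.3827
Step 3: Sum of squared deviations = 1631.5556
Step 4: Sample variance = 1631.5556 / 8 = 203.9444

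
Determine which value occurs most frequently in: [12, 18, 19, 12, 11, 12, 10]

12

Step 1: Count the frequency of each value:
  10: appears 1 time(s)
  11: appears 1 time(s)
  12: appears 3 time(s)
  18: appears 1 time(s)
  19: appears 1 time(s)
Step 2: The value 12 appears most frequently (3 times).
Step 3: Mode = 12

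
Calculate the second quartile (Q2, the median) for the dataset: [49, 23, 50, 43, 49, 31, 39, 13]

41

Step 1: Sort the data: [13, 23, 31, 39, 43, 49, 49, 50]
Step 2: n = 8
Step 3: Q2 is the median. Since n is even, it is the average of the values at positions 4 and 5:
  Q2 = (39 + 43) / 2 = 41
Step 4: Q2 = 41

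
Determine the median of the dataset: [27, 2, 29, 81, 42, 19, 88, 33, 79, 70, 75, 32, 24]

33

Step 1: Sort the data in ascending order: [2, 19, 24, 27, 29, 32, 33, 42, 70, 75, 79, 81, 88]
Step 2: The number of values is n = 13.
Step 3: Since n is odd, the median is the middle value at position 7: 33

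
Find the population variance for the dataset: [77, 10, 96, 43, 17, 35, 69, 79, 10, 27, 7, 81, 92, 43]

982

Step 1: Compute the mean: (77 + 10 + 96 + 43 + 17 + 35 + 69 + 79 + 10 + 27 + 7 + 81 + 92 + 43) / 14 = 49
Step 2: Compute squared deviations from the mean:
  (77 - 49)^2 = 784
  (10 - 49)^2 = 1521
  (96 - 49)^2 = 2209
  (43 - 49)^2 = 36
  (17 - 49)^2 = 1024
  (35 - 49)^2 = 196
  (69 - 49)^2 = 400
  (79 - 49)^2 = 900
  (10 - 49)^2 = 1521
  (27 - 49)^2 = 484
  (7 - 49)^2 = 1764
  (81 - 49)^2 = 1024
  (92 - 49)^2 = 1849
  (43 - 49)^2 = 36
Step 3: Sum of squared deviations = 13748
Step 4: Population variance = 13748 / 14 = 982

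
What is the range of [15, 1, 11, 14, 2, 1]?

14

Step 1: Identify the maximum value: max = 15
Step 2: Identify the minimum value: min = 1
Step 3: Range = max - min = 15 - 1 = 14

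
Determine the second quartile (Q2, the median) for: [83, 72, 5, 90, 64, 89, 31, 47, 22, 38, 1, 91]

55.5

Step 1: Sort the data: [1, 5, 22, 31, 38, 47, 64, 72, 83, 89, 90, 91]
Step 2: n = 12
Step 3: Q2 is the median. Since n is even, it is the average of the values at positions 6 and 7:
  Q2 = (47 + 64) / 2 = 55.5
Step 4: Q2 = 55.5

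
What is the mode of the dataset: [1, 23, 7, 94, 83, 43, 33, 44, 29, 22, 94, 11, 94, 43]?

94

Step 1: Count the frequency of each value:
  1: appears 1 time(s)
  7: appears 1 time(s)
  11: appears 1 time(s)
  22: appears 1 time(s)
  23: appears 1 time(s)
  29: appears 1 time(s)
  33: appears 1 time(s)
  43: appears 2 time(s)
  44: appears 1 time(s)
  83: appears 1 time(s)
  94: appears 3 time(s)
Step 2: The value 94 appears most frequently (3 times).
Step 3: Mode = 94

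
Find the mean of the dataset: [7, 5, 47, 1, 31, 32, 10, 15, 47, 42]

23.7

Step 1: Sum all values: 7 + 5 + 47 + 1 + 31 + 32 + 10 + 15 + 47 + 42 = 237
Step 2: Count the number of values: n = 10
Step 3: Mean = sum / n = 237 / 10 = 23.7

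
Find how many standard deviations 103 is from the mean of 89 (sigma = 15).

0.9333

Step 1: Recall the z-score formula: z = (x - mu) / sigma
Step 2: Substitute values: z = (103 - 89) / 15
Step 3: z = 14 / 15 = 0.9333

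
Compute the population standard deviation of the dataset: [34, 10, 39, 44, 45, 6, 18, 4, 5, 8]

16.3282

Step 1: Compute the mean: 21.3
Step 2: Sum of squared deviations from the mean: 2666.1
Step 3: Population variance = 2666.1 / 10 = 266.61
Step 4: Standard deviation = sqrt(266.61) = 16.3282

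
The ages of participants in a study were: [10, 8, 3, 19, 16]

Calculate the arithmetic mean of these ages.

11.2

Step 1: Sum all values: 10 + 8 + 3 + 19 + 16 = 56
Step 2: Count the number of values: n = 5
Step 3: Mean = sum / n = 56 / 5 = 11.2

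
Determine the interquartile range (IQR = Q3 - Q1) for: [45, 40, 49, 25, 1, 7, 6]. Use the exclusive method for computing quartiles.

39

Step 1: Sort the data: [1, 6, 7, 25, 40, 45, 49]
Step 2: n = 7
Step 3: Using the exclusive quartile method:
  Q1 = 6
  Q2 (median) = 25
  Q3 = 45
  IQR = Q3 - Q1 = 45 - 6 = 39
Step 4: IQR = 39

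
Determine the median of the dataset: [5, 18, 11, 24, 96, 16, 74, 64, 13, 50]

21

Step 1: Sort the data in ascending order: [5, 11, 13, 16, 18, 24, 50, 64, 74, 96]
Step 2: The number of values is n = 10.
Step 3: Since n is even, the median is the average of positions 5 and 6:
  Median = (18 + 24) / 2 = 21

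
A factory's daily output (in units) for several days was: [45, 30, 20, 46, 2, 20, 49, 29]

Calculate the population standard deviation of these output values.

15.1116

Step 1: Compute the mean: 30.125
Step 2: Sum of squared deviations from the mean: 1826.875
Step 3: Population variance = 1826.875 / 8 = 228.3594
Step 4: Standard deviation = sqrt(228.3594) = 15.1116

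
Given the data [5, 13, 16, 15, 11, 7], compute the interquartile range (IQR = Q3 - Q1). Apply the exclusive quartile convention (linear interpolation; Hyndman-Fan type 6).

8.75

Step 1: Sort the data: [5, 7, 11, 13, 15, 16]
Step 2: n = 6
Step 3: Using the exclusive quartile method:
  Q1 = 6.5
  Q2 (median) = 12
  Q3 = 15.25
  IQR = Q3 - Q1 = 15.25 - 6.5 = 8.75
Step 4: IQR = 8.75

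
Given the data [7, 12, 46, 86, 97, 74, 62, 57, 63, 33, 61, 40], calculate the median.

59

Step 1: Sort the data in ascending order: [7, 12, 33, 40, 46, 57, 61, 62, 63, 74, 86, 97]
Step 2: The number of values is n = 12.
Step 3: Since n is even, the median is the average of positions 6 and 7:
  Median = (57 + 61) / 2 = 59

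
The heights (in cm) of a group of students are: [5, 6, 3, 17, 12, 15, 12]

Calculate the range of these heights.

14

Step 1: Identify the maximum value: max = 17
Step 2: Identify the minimum value: min = 3
Step 3: Range = max - min = 17 - 3 = 14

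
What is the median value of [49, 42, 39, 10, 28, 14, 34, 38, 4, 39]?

36

Step 1: Sort the data in ascending order: [4, 10, 14, 28, 34, 38, 39, 39, 42, 49]
Step 2: The number of values is n = 10.
Step 3: Since n is even, the median is the average of positions 5 and 6:
  Median = (34 + 38) / 2 = 36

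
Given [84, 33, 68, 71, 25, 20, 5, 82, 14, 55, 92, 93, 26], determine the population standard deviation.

30.7209

Step 1: Compute the mean: 51.3846
Step 2: Sum of squared deviations from the mean: 12269.0769
Step 3: Population variance = 12269.0769 / 13 = 943.7751
Step 4: Standard deviation = sqrt(943.7751) = 30.7209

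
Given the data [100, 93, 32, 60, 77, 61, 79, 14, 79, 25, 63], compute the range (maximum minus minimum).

86

Step 1: Identify the maximum value: max = 100
Step 2: Identify the minimum value: min = 14
Step 3: Range = max - min = 100 - 14 = 86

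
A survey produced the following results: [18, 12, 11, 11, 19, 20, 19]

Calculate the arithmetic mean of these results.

15.7143

Step 1: Sum all values: 18 + 12 + 11 + 11 + 19 + 20 + 19 = 110
Step 2: Count the number of values: n = 7
Step 3: Mean = sum / n = 110 / 7 = 15.7143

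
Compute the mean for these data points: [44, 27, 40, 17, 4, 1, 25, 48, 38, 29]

27.3

Step 1: Sum all values: 44 + 27 + 40 + 17 + 4 + 1 + 25 + 48 + 38 + 29 = 273
Step 2: Count the number of values: n = 10
Step 3: Mean = sum / n = 273 / 10 = 27.3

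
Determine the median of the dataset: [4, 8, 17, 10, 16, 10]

10

Step 1: Sort the data in ascending order: [4, 8, 10, 10, 16, 17]
Step 2: The number of values is n = 6.
Step 3: Since n is even, the median is the average of positions 3 and 4:
  Median = (10 + 10) / 2 = 10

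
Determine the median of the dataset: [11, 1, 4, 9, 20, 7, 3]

7

Step 1: Sort the data in ascending order: [1, 3, 4, 7, 9, 11, 20]
Step 2: The number of values is n = 7.
Step 3: Since n is odd, the median is the middle value at position 4: 7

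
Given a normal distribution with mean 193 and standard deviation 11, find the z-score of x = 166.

-2.4545

Step 1: Recall the z-score formula: z = (x - mu) / sigma
Step 2: Substitute values: z = (166 - 193) / 11
Step 3: z = -27 / 11 = -2.4545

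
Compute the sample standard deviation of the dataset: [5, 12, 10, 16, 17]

4.8477

Step 1: Compute the mean: 12
Step 2: Sum of squared deviations from the mean: 94
Step 3: Sample variance = 94 / 4 = 23.5
Step 4: Standard deviation = sqrt(23.5) = 4.8477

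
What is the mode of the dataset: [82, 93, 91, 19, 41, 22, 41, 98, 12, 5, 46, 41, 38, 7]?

41

Step 1: Count the frequency of each value:
  5: appears 1 time(s)
  7: appears 1 time(s)
  12: appears 1 time(s)
  19: appears 1 time(s)
  22: appears 1 time(s)
  38: appears 1 time(s)
  41: appears 3 time(s)
  46: appears 1 time(s)
  82: appears 1 time(s)
  91: appears 1 time(s)
  93: appears 1 time(s)
  98: appears 1 time(s)
Step 2: The value 41 appears most frequently (3 times).
Step 3: Mode = 41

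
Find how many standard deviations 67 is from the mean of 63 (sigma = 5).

0.8

Step 1: Recall the z-score formula: z = (x - mu) / sigma
Step 2: Substitute values: z = (67 - 63) / 5
Step 3: z = 4 / 5 = 0.8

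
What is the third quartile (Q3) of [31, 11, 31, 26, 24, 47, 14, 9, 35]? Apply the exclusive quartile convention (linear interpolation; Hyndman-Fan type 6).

33

Step 1: Sort the data: [9, 11, 14, 24, 26, 31, 31, 35, 47]
Step 2: n = 9
Step 3: Using the exclusive quartile method:
  Q1 = 12.5
  Q2 (median) = 26
  Q3 = 33
  IQR = Q3 - Q1 = 33 - 12.5 = 20.5
Step 4: Q3 = 33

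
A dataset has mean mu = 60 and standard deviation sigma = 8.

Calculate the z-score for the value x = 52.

-1

Step 1: Recall the z-score formula: z = (x - mu) / sigma
Step 2: Substitute values: z = (52 - 60) / 8
Step 3: z = -8 / 8 = -1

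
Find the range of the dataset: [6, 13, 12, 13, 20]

14

Step 1: Identify the maximum value: max = 20
Step 2: Identify the minimum value: min = 6
Step 3: Range = max - min = 20 - 6 = 14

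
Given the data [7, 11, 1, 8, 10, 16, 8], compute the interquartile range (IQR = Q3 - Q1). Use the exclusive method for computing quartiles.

4

Step 1: Sort the data: [1, 7, 8, 8, 10, 11, 16]
Step 2: n = 7
Step 3: Using the exclusive quartile method:
  Q1 = 7
  Q2 (median) = 8
  Q3 = 11
  IQR = Q3 - Q1 = 11 - 7 = 4
Step 4: IQR = 4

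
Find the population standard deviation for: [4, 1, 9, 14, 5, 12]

4.5735

Step 1: Compute the mean: 7.5
Step 2: Sum of squared deviations from the mean: 125.5
Step 3: Population variance = 125.5 / 6 = 20.9167
Step 4: Standard deviation = sqrt(20.9167) = 4.5735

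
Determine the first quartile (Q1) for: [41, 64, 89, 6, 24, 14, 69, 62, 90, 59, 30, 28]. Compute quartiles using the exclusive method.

25

Step 1: Sort the data: [6, 14, 24, 28, 30, 41, 59, 62, 64, 69, 89, 90]
Step 2: n = 12
Step 3: Using the exclusive quartile method:
  Q1 = 25
  Q2 (median) = 50
  Q3 = 67.75
  IQR = Q3 - Q1 = 67.75 - 25 = 42.75
Step 4: Q1 = 25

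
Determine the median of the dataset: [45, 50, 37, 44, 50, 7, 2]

44

Step 1: Sort the data in ascending order: [2, 7, 37, 44, 45, 50, 50]
Step 2: The number of values is n = 7.
Step 3: Since n is odd, the median is the middle value at position 4: 44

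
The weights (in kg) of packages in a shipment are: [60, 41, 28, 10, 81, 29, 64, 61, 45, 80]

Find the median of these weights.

52.5

Step 1: Sort the data in ascending order: [10, 28, 29, 41, 45, 60, 61, 64, 80, 81]
Step 2: The number of values is n = 10.
Step 3: Since n is even, the median is the average of positions 5 and 6:
  Median = (45 + 60) / 2 = 52.5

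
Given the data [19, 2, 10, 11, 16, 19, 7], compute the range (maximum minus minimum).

17

Step 1: Identify the maximum value: max = 19
Step 2: Identify the minimum value: min = 2
Step 3: Range = max - min = 19 - 2 = 17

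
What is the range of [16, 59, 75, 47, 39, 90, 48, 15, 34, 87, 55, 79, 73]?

75

Step 1: Identify the maximum value: max = 90
Step 2: Identify the minimum value: min = 15
Step 3: Range = max - min = 90 - 15 = 75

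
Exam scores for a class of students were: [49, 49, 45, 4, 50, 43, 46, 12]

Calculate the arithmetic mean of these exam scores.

37.25

Step 1: Sum all values: 49 + 49 + 45 + 4 + 50 + 43 + 46 + 12 = 298
Step 2: Count the number of values: n = 8
Step 3: Mean = sum / n = 298 / 8 = 37.25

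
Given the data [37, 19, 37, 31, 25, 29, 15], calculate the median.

29

Step 1: Sort the data in ascending order: [15, 19, 25, 29, 31, 37, 37]
Step 2: The number of values is n = 7.
Step 3: Since n is odd, the median is the middle value at position 4: 29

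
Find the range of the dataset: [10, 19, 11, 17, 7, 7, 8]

12

Step 1: Identify the maximum value: max = 19
Step 2: Identify the minimum value: min = 7
Step 3: Range = max - min = 19 - 7 = 12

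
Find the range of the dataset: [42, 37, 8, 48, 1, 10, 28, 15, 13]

47

Step 1: Identify the maximum value: max = 48
Step 2: Identify the minimum value: min = 1
Step 3: Range = max - min = 48 - 1 = 47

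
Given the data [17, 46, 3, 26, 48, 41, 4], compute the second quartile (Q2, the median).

26

Step 1: Sort the data: [3, 4, 17, 26, 41, 46, 48]
Step 2: n = 7
Step 3: Q2 is the median. Since n is odd, it is the middle value at position 4: 26
Step 4: Q2 = 26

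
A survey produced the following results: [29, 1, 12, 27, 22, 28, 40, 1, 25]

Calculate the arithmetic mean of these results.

20.5556

Step 1: Sum all values: 29 + 1 + 12 + 27 + 22 + 28 + 40 + 1 + 25 = 185
Step 2: Count the number of values: n = 9
Step 3: Mean = sum / n = 185 / 9 = 20.5556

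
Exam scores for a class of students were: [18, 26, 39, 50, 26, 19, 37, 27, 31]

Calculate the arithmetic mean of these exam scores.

30.3333

Step 1: Sum all values: 18 + 26 + 39 + 50 + 26 + 19 + 37 + 27 + 31 = 273
Step 2: Count the number of values: n = 9
Step 3: Mean = sum / n = 273 / 9 = 30.3333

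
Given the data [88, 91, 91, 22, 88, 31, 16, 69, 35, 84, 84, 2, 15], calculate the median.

69

Step 1: Sort the data in ascending order: [2, 15, 16, 22, 31, 35, 69, 84, 84, 88, 88, 91, 91]
Step 2: The number of values is n = 13.
Step 3: Since n is odd, the median is the middle value at position 7: 69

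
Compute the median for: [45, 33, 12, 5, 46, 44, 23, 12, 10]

23

Step 1: Sort the data in ascending order: [5, 10, 12, 12, 23, 33, 44, 45, 46]
Step 2: The number of values is n = 9.
Step 3: Since n is odd, the median is the middle value at position 5: 23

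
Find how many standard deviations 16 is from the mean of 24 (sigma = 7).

-1.1429

Step 1: Recall the z-score formula: z = (x - mu) / sigma
Step 2: Substitute values: z = (16 - 24) / 7
Step 3: z = -8 / 7 = -1.1429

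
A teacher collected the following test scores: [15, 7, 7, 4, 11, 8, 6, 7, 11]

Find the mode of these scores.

7

Step 1: Count the frequency of each value:
  4: appears 1 time(s)
  6: appears 1 time(s)
  7: appears 3 time(s)
  8: appears 1 time(s)
  11: appears 2 time(s)
  15: appears 1 time(s)
Step 2: The value 7 appears most frequently (3 times).
Step 3: Mode = 7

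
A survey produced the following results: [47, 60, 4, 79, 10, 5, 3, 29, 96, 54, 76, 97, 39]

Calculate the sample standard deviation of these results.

34.4951

Step 1: Compute the mean: 46.0769
Step 2: Sum of squared deviations from the mean: 14278.9231
Step 3: Sample variance = 14278.9231 / 12 = 1189.9103
Step 4: Standard deviation = sqrt(1189.9103) = 34.4951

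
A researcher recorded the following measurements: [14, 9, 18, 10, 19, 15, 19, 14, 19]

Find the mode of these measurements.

19

Step 1: Count the frequency of each value:
  9: appears 1 time(s)
  10: appears 1 time(s)
  14: appears 2 time(s)
  15: appears 1 time(s)
  18: appears 1 time(s)
  19: appears 3 time(s)
Step 2: The value 19 appears most frequently (3 times).
Step 3: Mode = 19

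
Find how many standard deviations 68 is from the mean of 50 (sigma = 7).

2.5714

Step 1: Recall the z-score formula: z = (x - mu) / sigma
Step 2: Substitute values: z = (68 - 50) / 7
Step 3: z = 18 / 7 = 2.5714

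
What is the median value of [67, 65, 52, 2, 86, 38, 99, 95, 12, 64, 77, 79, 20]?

65

Step 1: Sort the data in ascending order: [2, 12, 20, 38, 52, 64, 65, 67, 77, 79, 86, 95, 99]
Step 2: The number of values is n = 13.
Step 3: Since n is odd, the median is the middle value at position 7: 65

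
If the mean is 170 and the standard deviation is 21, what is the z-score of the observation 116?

-2.5714

Step 1: Recall the z-score formula: z = (x - mu) / sigma
Step 2: Substitute values: z = (116 - 170) / 21
Step 3: z = -54 / 21 = -2.5714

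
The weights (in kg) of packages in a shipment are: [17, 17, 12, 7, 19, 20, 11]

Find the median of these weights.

17

Step 1: Sort the data in ascending order: [7, 11, 12, 17, 17, 19, 20]
Step 2: The number of values is n = 7.
Step 3: Since n is odd, the median is the middle value at position 4: 17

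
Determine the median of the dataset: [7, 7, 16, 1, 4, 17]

7

Step 1: Sort the data in ascending order: [1, 4, 7, 7, 16, 17]
Step 2: The number of values is n = 6.
Step 3: Since n is even, the median is the average of positions 3 and 4:
  Median = (7 + 7) / 2 = 7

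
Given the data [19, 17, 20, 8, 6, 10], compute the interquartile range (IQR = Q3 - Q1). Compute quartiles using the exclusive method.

11.75

Step 1: Sort the data: [6, 8, 10, 17, 19, 20]
Step 2: n = 6
Step 3: Using the exclusive quartile method:
  Q1 = 7.5
  Q2 (median) = 13.5
  Q3 = 19.25
  IQR = Q3 - Q1 = 19.25 - 7.5 = 11.75
Step 4: IQR = 11.75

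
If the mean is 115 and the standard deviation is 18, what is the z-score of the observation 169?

3

Step 1: Recall the z-score formula: z = (x - mu) / sigma
Step 2: Substitute values: z = (169 - 115) / 18
Step 3: z = 54 / 18 = 3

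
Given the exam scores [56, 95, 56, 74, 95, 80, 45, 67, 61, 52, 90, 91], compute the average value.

71.8333

Step 1: Sum all values: 56 + 95 + 56 + 74 + 95 + 80 + 45 + 67 + 61 + 52 + 90 + 91 = 862
Step 2: Count the number of values: n = 12
Step 3: Mean = sum / n = 862 / 12 = 71.8333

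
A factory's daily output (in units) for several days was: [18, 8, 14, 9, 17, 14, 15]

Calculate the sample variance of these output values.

14.2857

Step 1: Compute the mean: (18 + 8 + 14 + 9 + 17 + 14 + 15) / 7 = 13.5714
Step 2: Compute squared deviations from the mean:
  (18 - 13.5714)^2 = 19.6122
  (8 - 13.5714)^2 = 31.0408
  (14 - 13.5714)^2 = 0.1837
  (9 - 13.5714)^2 = 20.898
  (17 - 13.5714)^2 = 11.7551
  (14 - 13.5714)^2 = 0.1837
  (15 - 13.5714)^2 = 2.0408
Step 3: Sum of squared deviations = 85.7143
Step 4: Sample variance = 85.7143 / 6 = 14.2857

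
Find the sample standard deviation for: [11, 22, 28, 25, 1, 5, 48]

16.0416

Step 1: Compute the mean: 20
Step 2: Sum of squared deviations from the mean: 1544
Step 3: Sample variance = 1544 / 6 = 257.3333
Step 4: Standard deviation = sqrt(257.3333) = 16.0416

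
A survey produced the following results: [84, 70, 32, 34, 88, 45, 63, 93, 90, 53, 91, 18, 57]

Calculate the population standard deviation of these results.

24.5183

Step 1: Compute the mean: 62.9231
Step 2: Sum of squared deviations from the mean: 7814.9231
Step 3: Population variance = 7814.9231 / 13 = 601.1479
Step 4: Standard deviation = sqrt(601.1479) = 24.5183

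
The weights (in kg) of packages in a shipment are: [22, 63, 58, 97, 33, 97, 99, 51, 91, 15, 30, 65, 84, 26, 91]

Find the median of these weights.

63

Step 1: Sort the data in ascending order: [15, 22, 26, 30, 33, 51, 58, 63, 65, 84, 91, 91, 97, 97, 99]
Step 2: The number of values is n = 15.
Step 3: Since n is odd, the median is the middle value at position 8: 63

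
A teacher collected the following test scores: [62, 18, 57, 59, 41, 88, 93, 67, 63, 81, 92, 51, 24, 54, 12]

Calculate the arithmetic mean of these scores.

57.4667

Step 1: Sum all values: 62 + 18 + 57 + 59 + 41 + 88 + 93 + 67 + 63 + 81 + 92 + 51 + 24 + 54 + 12 = 862
Step 2: Count the number of values: n = 15
Step 3: Mean = sum / n = 862 / 15 = 57.4667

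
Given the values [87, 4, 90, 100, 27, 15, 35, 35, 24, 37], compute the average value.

45.4

Step 1: Sum all values: 87 + 4 + 90 + 100 + 27 + 15 + 35 + 35 + 24 + 37 = 454
Step 2: Count the number of values: n = 10
Step 3: Mean = sum / n = 454 / 10 = 45.4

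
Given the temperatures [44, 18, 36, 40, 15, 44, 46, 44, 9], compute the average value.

32.8889

Step 1: Sum all values: 44 + 18 + 36 + 40 + 15 + 44 + 46 + 44 + 9 = 296
Step 2: Count the number of values: n = 9
Step 3: Mean = sum / n = 296 / 9 = 32.8889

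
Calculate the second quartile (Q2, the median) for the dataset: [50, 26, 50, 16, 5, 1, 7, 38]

21

Step 1: Sort the data: [1, 5, 7, 16, 26, 38, 50, 50]
Step 2: n = 8
Step 3: Q2 is the median. Since n is even, it is the average of the values at positions 4 and 5:
  Q2 = (16 + 26) / 2 = 21
Step 4: Q2 = 21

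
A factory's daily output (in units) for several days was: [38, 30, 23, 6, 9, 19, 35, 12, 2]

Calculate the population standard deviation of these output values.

12.2927

Step 1: Compute the mean: 19.3333
Step 2: Sum of squared deviations from the mean: 1360
Step 3: Population variance = 1360 / 9 = 151.1111
Step 4: Standard deviation = sqrt(151.1111) = 12.2927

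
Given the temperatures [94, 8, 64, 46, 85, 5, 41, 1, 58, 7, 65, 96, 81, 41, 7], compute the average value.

46.6

Step 1: Sum all values: 94 + 8 + 64 + 46 + 85 + 5 + 41 + 1 + 58 + 7 + 65 + 96 + 81 + 41 + 7 = 699
Step 2: Count the number of values: n = 15
Step 3: Mean = sum / n = 699 / 15 = 46.6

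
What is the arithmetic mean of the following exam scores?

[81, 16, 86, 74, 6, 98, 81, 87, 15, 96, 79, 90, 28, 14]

60.7857

Step 1: Sum all values: 81 + 16 + 86 + 74 + 6 + 98 + 81 + 87 + 15 + 96 + 79 + 90 + 28 + 14 = 851
Step 2: Count the number of values: n = 14
Step 3: Mean = sum / n = 851 / 14 = 60.7857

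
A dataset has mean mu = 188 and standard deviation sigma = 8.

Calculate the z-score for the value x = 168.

-2.5

Step 1: Recall the z-score formula: z = (x - mu) / sigma
Step 2: Substitute values: z = (168 - 188) / 8
Step 3: z = -20 / 8 = -2.5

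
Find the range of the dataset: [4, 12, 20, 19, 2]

18

Step 1: Identify the maximum value: max = 20
Step 2: Identify the minimum value: min = 2
Step 3: Range = max - min = 20 - 2 = 18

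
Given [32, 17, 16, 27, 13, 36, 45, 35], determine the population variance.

113.4844

Step 1: Compute the mean: (32 + 17 + 16 + 27 + 13 + 36 + 45 + 35) / 8 = 27.625
Step 2: Compute squared deviations from the mean:
  (32 - 27.625)^2 = 19.1406
  (17 - 27.625)^2 = 112.8906
  (16 - 27.625)^2 = 135.1406
  (27 - 27.625)^2 = 0.3906
  (13 - 27.625)^2 = 213.8906
  (36 - 27.625)^2 = 70.1406
  (45 - 27.625)^2 = 301.8906
  (35 - 27.625)^2 = 54.3906
Step 3: Sum of squared deviations = 907.875
Step 4: Population variance = 907.875 / 8 = 113.4844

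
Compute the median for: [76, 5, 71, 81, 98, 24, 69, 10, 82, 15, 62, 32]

65.5

Step 1: Sort the data in ascending order: [5, 10, 15, 24, 32, 62, 69, 71, 76, 81, 82, 98]
Step 2: The number of values is n = 12.
Step 3: Since n is even, the median is the average of positions 6 and 7:
  Median = (62 + 69) / 2 = 65.5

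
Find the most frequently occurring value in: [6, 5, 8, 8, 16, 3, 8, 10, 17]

8

Step 1: Count the frequency of each value:
  3: appears 1 time(s)
  5: appears 1 time(s)
  6: appears 1 time(s)
  8: appears 3 time(s)
  10: appears 1 time(s)
  16: appears 1 time(s)
  17: appears 1 time(s)
Step 2: The value 8 appears most frequently (3 times).
Step 3: Mode = 8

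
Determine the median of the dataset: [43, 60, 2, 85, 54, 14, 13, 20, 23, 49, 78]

43

Step 1: Sort the data in ascending order: [2, 13, 14, 20, 23, 43, 49, 54, 60, 78, 85]
Step 2: The number of values is n = 11.
Step 3: Since n is odd, the median is the middle value at position 6: 43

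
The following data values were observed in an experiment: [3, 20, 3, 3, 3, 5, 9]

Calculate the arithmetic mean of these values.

6.5714

Step 1: Sum all values: 3 + 20 + 3 + 3 + 3 + 5 + 9 = 46
Step 2: Count the number of values: n = 7
Step 3: Mean = sum / n = 46 / 7 = 6.5714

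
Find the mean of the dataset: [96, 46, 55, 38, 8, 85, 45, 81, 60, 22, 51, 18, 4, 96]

50.3571

Step 1: Sum all values: 96 + 46 + 55 + 38 + 8 + 85 + 45 + 81 + 60 + 22 + 51 + 18 + 4 + 96 = 705
Step 2: Count the number of values: n = 14
Step 3: Mean = sum / n = 705 / 14 = 50.3571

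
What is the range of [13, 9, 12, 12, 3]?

10

Step 1: Identify the maximum value: max = 13
Step 2: Identify the minimum value: min = 3
Step 3: Range = max - min = 13 - 3 = 10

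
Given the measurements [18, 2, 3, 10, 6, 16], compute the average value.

9.1667

Step 1: Sum all values: 18 + 2 + 3 + 10 + 6 + 16 = 55
Step 2: Count the number of values: n = 6
Step 3: Mean = sum / n = 55 / 6 = 9.1667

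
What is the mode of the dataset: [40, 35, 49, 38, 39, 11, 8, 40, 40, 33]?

40

Step 1: Count the frequency of each value:
  8: appears 1 time(s)
  11: appears 1 time(s)
  33: appears 1 time(s)
  35: appears 1 time(s)
  38: appears 1 time(s)
  39: appears 1 time(s)
  40: appears 3 time(s)
  49: appears 1 time(s)
Step 2: The value 40 appears most frequently (3 times).
Step 3: Mode = 40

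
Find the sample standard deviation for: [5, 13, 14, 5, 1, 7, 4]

4.7958

Step 1: Compute the mean: 7
Step 2: Sum of squared deviations from the mean: 138
Step 3: Sample variance = 138 / 6 = 23
Step 4: Standard deviation = sqrt(23) = 4.7958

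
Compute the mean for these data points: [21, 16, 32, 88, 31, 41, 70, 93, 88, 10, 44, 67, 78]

52.2308

Step 1: Sum all values: 21 + 16 + 32 + 88 + 31 + 41 + 70 + 93 + 88 + 10 + 44 + 67 + 78 = 679
Step 2: Count the number of values: n = 13
Step 3: Mean = sum / n = 679 / 13 = 52.2308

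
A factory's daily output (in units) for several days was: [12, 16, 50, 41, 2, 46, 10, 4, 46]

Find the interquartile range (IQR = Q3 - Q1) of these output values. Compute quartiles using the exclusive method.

39

Step 1: Sort the data: [2, 4, 10, 12, 16, 41, 46, 46, 50]
Step 2: n = 9
Step 3: Using the exclusive quartile method:
  Q1 = 7
  Q2 (median) = 16
  Q3 = 46
  IQR = Q3 - Q1 = 46 - 7 = 39
Step 4: IQR = 39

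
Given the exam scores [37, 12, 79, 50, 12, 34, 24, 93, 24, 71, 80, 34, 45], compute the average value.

45.7692

Step 1: Sum all values: 37 + 12 + 79 + 50 + 12 + 34 + 24 + 93 + 24 + 71 + 80 + 34 + 45 = 595
Step 2: Count the number of values: n = 13
Step 3: Mean = sum / n = 595 / 13 = 45.7692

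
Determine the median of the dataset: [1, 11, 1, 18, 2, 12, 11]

11

Step 1: Sort the data in ascending order: [1, 1, 2, 11, 11, 12, 18]
Step 2: The number of values is n = 7.
Step 3: Since n is odd, the median is the middle value at position 4: 11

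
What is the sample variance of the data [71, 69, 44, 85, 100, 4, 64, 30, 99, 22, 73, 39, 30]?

918.141

Step 1: Compute the mean: (71 + 69 + 44 + 85 + 100 + 4 + 64 + 30 + 99 + 22 + 73 + 39 + 30) / 13 = 56.1538
Step 2: Compute squared deviations from the mean:
  (71 - 56.1538)^2 = 220.4083
  (69 - 56.1538)^2 = 165.0237
  (44 - 56.1538)^2 = 147.716
  (85 - 56.1538)^2 = 832.1006
  (100 - 56.1538)^2 = 1922.4852
  (4 - 56.1538)^2 = 2720.0237
  (64 - 56.1538)^2 = 61.5621
  (30 - 56.1538)^2 = 684.0237
  (99 - 56.1538)^2 = 1835.7929
  (22 - 56.1538)^2 = 1166.4852
  (73 - 56.1538)^2 = 283.7929
  (39 - 56.1538)^2 = 294.2544
  (30 - 56.1538)^2 = 684.0237
Step 3: Sum of squared deviations = 11017.6923
Step 4: Sample variance = 11017.6923 / 12 = 918.141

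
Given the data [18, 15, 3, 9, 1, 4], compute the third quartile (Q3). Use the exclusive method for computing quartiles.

15.75

Step 1: Sort the data: [1, 3, 4, 9, 15, 18]
Step 2: n = 6
Step 3: Using the exclusive quartile method:
  Q1 = 2.5
  Q2 (median) = 6.5
  Q3 = 15.75
  IQR = Q3 - Q1 = 15.75 - 2.5 = 13.25
Step 4: Q3 = 15.75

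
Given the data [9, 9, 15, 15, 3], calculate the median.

9

Step 1: Sort the data in ascending order: [3, 9, 9, 15, 15]
Step 2: The number of values is n = 5.
Step 3: Since n is odd, the median is the middle value at position 3: 9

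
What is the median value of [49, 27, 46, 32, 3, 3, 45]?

32

Step 1: Sort the data in ascending order: [3, 3, 27, 32, 45, 46, 49]
Step 2: The number of values is n = 7.
Step 3: Since n is odd, the median is the middle value at position 4: 32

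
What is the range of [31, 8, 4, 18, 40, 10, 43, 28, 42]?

39

Step 1: Identify the maximum value: max = 43
Step 2: Identify the minimum value: min = 4
Step 3: Range = max - min = 43 - 4 = 39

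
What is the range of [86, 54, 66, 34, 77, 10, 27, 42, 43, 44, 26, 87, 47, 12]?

77

Step 1: Identify the maximum value: max = 87
Step 2: Identify the minimum value: min = 10
Step 3: Range = max - min = 87 - 10 = 77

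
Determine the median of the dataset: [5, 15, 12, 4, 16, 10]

11

Step 1: Sort the data in ascending order: [4, 5, 10, 12, 15, 16]
Step 2: The number of values is n = 6.
Step 3: Since n is even, the median is the average of positions 3 and 4:
  Median = (10 + 12) / 2 = 11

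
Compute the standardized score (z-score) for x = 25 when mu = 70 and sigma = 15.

-3

Step 1: Recall the z-score formula: z = (x - mu) / sigma
Step 2: Substitute values: z = (25 - 70) / 15
Step 3: z = -45 / 15 = -3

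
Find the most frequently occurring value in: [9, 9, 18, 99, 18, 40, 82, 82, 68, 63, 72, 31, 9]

9

Step 1: Count the frequency of each value:
  9: appears 3 time(s)
  18: appears 2 time(s)
  31: appears 1 time(s)
  40: appears 1 time(s)
  63: appears 1 time(s)
  68: appears 1 time(s)
  72: appears 1 time(s)
  82: appears 2 time(s)
  99: appears 1 time(s)
Step 2: The value 9 appears most frequently (3 times).
Step 3: Mode = 9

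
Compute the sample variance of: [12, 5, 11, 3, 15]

25.2

Step 1: Compute the mean: (12 + 5 + 11 + 3 + 15) / 5 = 9.2
Step 2: Compute squared deviations from the mean:
  (12 - 9.2)^2 = 7.84
  (5 - 9.2)^2 = 17.64
  (11 - 9.2)^2 = 3.24
  (3 - 9.2)^2 = 38.44
  (15 - 9.2)^2 = 33.64
Step 3: Sum of squared deviations = 100.8
Step 4: Sample variance = 100.8 / 4 = 25.2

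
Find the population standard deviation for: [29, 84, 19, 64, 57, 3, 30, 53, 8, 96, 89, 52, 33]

29.13

Step 1: Compute the mean: 47.4615
Step 2: Sum of squared deviations from the mean: 11031.2308
Step 3: Population variance = 11031.2308 / 13 = 848.5562
Step 4: Standard deviation = sqrt(848.5562) = 29.13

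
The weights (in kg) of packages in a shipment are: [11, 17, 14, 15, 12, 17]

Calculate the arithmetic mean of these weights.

14.3333

Step 1: Sum all values: 11 + 17 + 14 + 15 + 12 + 17 = 86
Step 2: Count the number of values: n = 6
Step 3: Mean = sum / n = 86 / 6 = 14.3333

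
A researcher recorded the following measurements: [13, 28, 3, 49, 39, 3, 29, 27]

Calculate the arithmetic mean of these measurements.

23.875

Step 1: Sum all values: 13 + 28 + 3 + 49 + 39 + 3 + 29 + 27 = 191
Step 2: Count the number of values: n = 8
Step 3: Mean = sum / n = 191 / 8 = 23.875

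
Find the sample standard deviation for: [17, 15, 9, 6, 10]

4.5056

Step 1: Compute the mean: 11.4
Step 2: Sum of squared deviations from the mean: 81.2
Step 3: Sample variance = 81.2 / 4 = 20.3
Step 4: Standard deviation = sqrt(20.3) = 4.5056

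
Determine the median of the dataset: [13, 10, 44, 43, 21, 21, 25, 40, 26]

25

Step 1: Sort the data in ascending order: [10, 13, 21, 21, 25, 26, 40, 43, 44]
Step 2: The number of values is n = 9.
Step 3: Since n is odd, the median is the middle value at position 5: 25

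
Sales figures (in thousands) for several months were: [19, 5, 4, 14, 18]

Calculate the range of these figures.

15

Step 1: Identify the maximum value: max = 19
Step 2: Identify the minimum value: min = 4
Step 3: Range = max - min = 19 - 4 = 15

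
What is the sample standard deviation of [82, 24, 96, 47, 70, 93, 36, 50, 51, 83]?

24.9836

Step 1: Compute the mean: 63.2
Step 2: Sum of squared deviations from the mean: 5617.6
Step 3: Sample variance = 5617.6 / 9 = 624.1778
Step 4: Standard deviation = sqrt(624.1778) = 24.9836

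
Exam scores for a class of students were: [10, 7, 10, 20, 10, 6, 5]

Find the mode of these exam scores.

10

Step 1: Count the frequency of each value:
  5: appears 1 time(s)
  6: appears 1 time(s)
  7: appears 1 time(s)
  10: appears 3 time(s)
  20: appears 1 time(s)
Step 2: The value 10 appears most frequently (3 times).
Step 3: Mode = 10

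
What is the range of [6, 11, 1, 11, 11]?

10

Step 1: Identify the maximum value: max = 11
Step 2: Identify the minimum value: min = 1
Step 3: Range = max - min = 11 - 1 = 10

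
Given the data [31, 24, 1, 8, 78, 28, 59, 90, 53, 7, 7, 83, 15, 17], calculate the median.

26

Step 1: Sort the data in ascending order: [1, 7, 7, 8, 15, 17, 24, 28, 31, 53, 59, 78, 83, 90]
Step 2: The number of values is n = 14.
Step 3: Since n is even, the median is the average of positions 7 and 8:
  Median = (24 + 28) / 2 = 26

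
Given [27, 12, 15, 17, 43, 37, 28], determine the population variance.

115.9592

Step 1: Compute the mean: (27 + 12 + 15 + 17 + 43 + 37 + 28) / 7 = 25.5714
Step 2: Compute squared deviations from the mean:
  (27 - 25.5714)^2 = 2.0408
  (12 - 25.5714)^2 = 184.1837
  (15 - 25.5714)^2 = 111.7551
  (17 - 25.5714)^2 = 73.4694
  (43 - 25.5714)^2 = 303.7551
  (37 - 25.5714)^2 = 130.6122
  (28 - 25.5714)^2 = 5.898
Step 3: Sum of squared deviations = 811.7143
Step 4: Population variance = 811.7143 / 7 = 115.9592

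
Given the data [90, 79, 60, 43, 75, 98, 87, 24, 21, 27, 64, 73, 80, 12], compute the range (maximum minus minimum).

86

Step 1: Identify the maximum value: max = 98
Step 2: Identify the minimum value: min = 12
Step 3: Range = max - min = 98 - 12 = 86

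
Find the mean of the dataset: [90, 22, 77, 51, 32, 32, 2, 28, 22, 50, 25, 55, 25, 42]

39.5

Step 1: Sum all values: 90 + 22 + 77 + 51 + 32 + 32 + 2 + 28 + 22 + 50 + 25 + 55 + 25 + 42 = 553
Step 2: Count the number of values: n = 14
Step 3: Mean = sum / n = 553 / 14 = 39.5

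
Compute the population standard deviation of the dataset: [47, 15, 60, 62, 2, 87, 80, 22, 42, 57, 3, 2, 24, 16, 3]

28.3271

Step 1: Compute the mean: 34.8
Step 2: Sum of squared deviations from the mean: 12036.4
Step 3: Population variance = 12036.4 / 15 = 802.4267
Step 4: Standard deviation = sqrt(802.4267) = 28.3271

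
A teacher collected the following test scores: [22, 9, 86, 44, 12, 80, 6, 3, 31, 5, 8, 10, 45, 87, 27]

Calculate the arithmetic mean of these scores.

31.6667

Step 1: Sum all values: 22 + 9 + 86 + 44 + 12 + 80 + 6 + 3 + 31 + 5 + 8 + 10 + 45 + 87 + 27 = 475
Step 2: Count the number of values: n = 15
Step 3: Mean = sum / n = 475 / 15 = 31.6667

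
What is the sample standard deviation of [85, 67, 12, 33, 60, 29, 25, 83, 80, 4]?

30.6768

Step 1: Compute the mean: 47.8
Step 2: Sum of squared deviations from the mean: 8469.6
Step 3: Sample variance = 8469.6 / 9 = 941.0667
Step 4: Standard deviation = sqrt(941.0667) = 30.6768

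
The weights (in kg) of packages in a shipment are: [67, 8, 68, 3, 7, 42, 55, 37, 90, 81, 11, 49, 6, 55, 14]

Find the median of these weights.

42

Step 1: Sort the data in ascending order: [3, 6, 7, 8, 11, 14, 37, 42, 49, 55, 55, 67, 68, 81, 90]
Step 2: The number of values is n = 15.
Step 3: Since n is odd, the median is the middle value at position 8: 42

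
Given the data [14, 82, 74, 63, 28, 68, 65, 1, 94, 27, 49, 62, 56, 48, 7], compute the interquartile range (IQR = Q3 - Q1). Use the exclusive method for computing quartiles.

41

Step 1: Sort the data: [1, 7, 14, 27, 28, 48, 49, 56, 62, 63, 65, 68, 74, 82, 94]
Step 2: n = 15
Step 3: Using the exclusive quartile method:
  Q1 = 27
  Q2 (median) = 56
  Q3 = 68
  IQR = Q3 - Q1 = 68 - 27 = 41
Step 4: IQR = 41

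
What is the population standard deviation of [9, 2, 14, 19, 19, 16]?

6.0392

Step 1: Compute the mean: 13.1667
Step 2: Sum of squared deviations from the mean: 218.8333
Step 3: Population variance = 218.8333 / 6 = 36.4722
Step 4: Standard deviation = sqrt(36.4722) = 6.0392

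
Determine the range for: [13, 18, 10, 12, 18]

8

Step 1: Identify the maximum value: max = 18
Step 2: Identify the minimum value: min = 10
Step 3: Range = max - min = 18 - 10 = 8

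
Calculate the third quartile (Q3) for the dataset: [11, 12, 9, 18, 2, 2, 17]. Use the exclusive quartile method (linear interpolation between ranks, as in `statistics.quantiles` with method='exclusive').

17

Step 1: Sort the data: [2, 2, 9, 11, 12, 17, 18]
Step 2: n = 7
Step 3: Using the exclusive quartile method:
  Q1 = 2
  Q2 (median) = 11
  Q3 = 17
  IQR = Q3 - Q1 = 17 - 2 = 15
Step 4: Q3 = 17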